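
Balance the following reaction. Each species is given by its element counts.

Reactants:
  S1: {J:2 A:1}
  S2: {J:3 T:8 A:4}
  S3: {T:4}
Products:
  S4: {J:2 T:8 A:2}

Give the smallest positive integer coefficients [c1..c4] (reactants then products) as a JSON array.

J: 2·2+2·3+6·0 = 10 | 5·2 = 10
T: 2·0+2·8+6·4 = 40 | 5·8 = 40
A: 2·1+2·4+6·0 = 10 | 5·2 = 10
gcd(2,2,6,5) = 1

Coefficients: [2, 2, 6, 5]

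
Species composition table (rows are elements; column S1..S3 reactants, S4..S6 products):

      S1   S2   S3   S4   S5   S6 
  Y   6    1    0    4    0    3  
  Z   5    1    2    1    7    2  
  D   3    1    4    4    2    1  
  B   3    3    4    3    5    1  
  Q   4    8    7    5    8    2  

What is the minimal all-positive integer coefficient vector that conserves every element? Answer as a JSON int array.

Y: 6·6+2·1+3·0 = 38 | 5·4+3·0+6·3 = 38
Z: 6·5+2·1+3·2 = 38 | 5·1+3·7+6·2 = 38
D: 6·3+2·1+3·4 = 32 | 5·4+3·2+6·1 = 32
B: 6·3+2·3+3·4 = 36 | 5·3+3·5+6·1 = 36
Q: 6·4+2·8+3·7 = 61 | 5·5+3·8+6·2 = 61
gcd(6,2,3,5,3,6) = 1

Coefficients: [6, 2, 3, 5, 3, 6]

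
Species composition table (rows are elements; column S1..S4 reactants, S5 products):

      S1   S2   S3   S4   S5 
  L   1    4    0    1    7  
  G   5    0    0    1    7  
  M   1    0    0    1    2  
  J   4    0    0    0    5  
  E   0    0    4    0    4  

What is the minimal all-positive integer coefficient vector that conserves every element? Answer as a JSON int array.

L: 5·1+5·4+4·0+3·1 = 28 | 4·7 = 28
G: 5·5+5·0+4·0+3·1 = 28 | 4·7 = 28
M: 5·1+5·0+4·0+3·1 = 8 | 4·2 = 8
J: 5·4+5·0+4·0+3·0 = 20 | 4·5 = 20
E: 5·0+5·0+4·4+3·0 = 16 | 4·4 = 16
gcd(5,5,4,3,4) = 1

Coefficients: [5, 5, 4, 3, 4]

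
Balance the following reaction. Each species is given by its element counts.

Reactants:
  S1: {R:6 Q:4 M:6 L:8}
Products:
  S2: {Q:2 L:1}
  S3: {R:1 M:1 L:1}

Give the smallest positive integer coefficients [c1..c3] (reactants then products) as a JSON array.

R: 1·6 = 6 | 2·0+6·1 = 6
Q: 1·4 = 4 | 2·2+6·0 = 4
M: 1·6 = 6 | 2·0+6·1 = 6
L: 1·8 = 8 | 2·1+6·1 = 8
gcd(1,2,6) = 1

Coefficients: [1, 2, 6]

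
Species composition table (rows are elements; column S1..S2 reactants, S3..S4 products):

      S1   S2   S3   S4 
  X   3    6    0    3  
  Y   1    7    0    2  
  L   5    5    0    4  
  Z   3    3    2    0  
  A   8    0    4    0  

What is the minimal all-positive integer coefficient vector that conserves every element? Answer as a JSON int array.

Coefficients: [3, 1, 6, 5]

X: 3·3+1·6 = 15 | 6·0+5·3 = 15
Y: 3·1+1·7 = 10 | 6·0+5·2 = 10
L: 3·5+1·5 = 20 | 6·0+5·4 = 20
Z: 3·3+1·3 = 12 | 6·2+5·0 = 12
A: 3·8+1·0 = 24 | 6·4+5·0 = 24
gcd(3,1,6,5) = 1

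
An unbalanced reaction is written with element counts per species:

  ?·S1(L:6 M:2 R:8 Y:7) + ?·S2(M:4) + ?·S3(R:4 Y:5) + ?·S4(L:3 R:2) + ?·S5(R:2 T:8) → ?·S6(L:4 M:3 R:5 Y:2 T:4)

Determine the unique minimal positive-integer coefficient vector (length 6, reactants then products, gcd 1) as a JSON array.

Coefficients: [1, 4, 1, 6, 3, 6]

L: 1·6+4·0+1·0+6·3+3·0 = 24 | 6·4 = 24
M: 1·2+4·4+1·0+6·0+3·0 = 18 | 6·3 = 18
R: 1·8+4·0+1·4+6·2+3·2 = 30 | 6·5 = 30
Y: 1·7+4·0+1·5+6·0+3·0 = 12 | 6·2 = 12
T: 1·0+4·0+1·0+6·0+3·8 = 24 | 6·4 = 24
gcd(1,4,1,6,3,6) = 1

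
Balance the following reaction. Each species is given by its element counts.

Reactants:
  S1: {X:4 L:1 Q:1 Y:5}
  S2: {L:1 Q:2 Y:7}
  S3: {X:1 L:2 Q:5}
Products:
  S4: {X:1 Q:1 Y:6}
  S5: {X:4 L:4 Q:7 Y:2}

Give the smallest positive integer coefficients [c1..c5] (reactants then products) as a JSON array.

Coefficients: [5, 3, 6, 6, 5]

X: 5·4+3·0+6·1 = 26 | 6·1+5·4 = 26
L: 5·1+3·1+6·2 = 20 | 6·0+5·4 = 20
Q: 5·1+3·2+6·5 = 41 | 6·1+5·7 = 41
Y: 5·5+3·7+6·0 = 46 | 6·6+5·2 = 46
gcd(5,3,6,6,5) = 1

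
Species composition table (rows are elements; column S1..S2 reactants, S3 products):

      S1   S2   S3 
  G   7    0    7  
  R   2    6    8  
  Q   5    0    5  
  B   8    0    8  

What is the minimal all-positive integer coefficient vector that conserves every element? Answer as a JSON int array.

G: 1·7+1·0 = 7 | 1·7 = 7
R: 1·2+1·6 = 8 | 1·8 = 8
Q: 1·5+1·0 = 5 | 1·5 = 5
B: 1·8+1·0 = 8 | 1·8 = 8
gcd(1,1,1) = 1

Coefficients: [1, 1, 1]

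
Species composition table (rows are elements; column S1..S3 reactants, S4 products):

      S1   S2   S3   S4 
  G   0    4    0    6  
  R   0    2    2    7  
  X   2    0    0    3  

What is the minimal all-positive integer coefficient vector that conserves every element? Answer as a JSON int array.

Coefficients: [3, 3, 4, 2]

G: 3·0+3·4+4·0 = 12 | 2·6 = 12
R: 3·0+3·2+4·2 = 14 | 2·7 = 14
X: 3·2+3·0+4·0 = 6 | 2·3 = 6
gcd(3,3,4,2) = 1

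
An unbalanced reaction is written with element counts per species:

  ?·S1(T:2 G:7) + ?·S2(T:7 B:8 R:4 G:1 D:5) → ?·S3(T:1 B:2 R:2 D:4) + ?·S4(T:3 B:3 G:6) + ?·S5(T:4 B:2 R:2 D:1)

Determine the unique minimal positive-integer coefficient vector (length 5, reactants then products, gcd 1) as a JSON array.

Coefficients: [3, 3, 3, 4, 3]

T: 3·2+3·7 = 27 | 3·1+4·3+3·4 = 27
B: 3·0+3·8 = 24 | 3·2+4·3+3·2 = 24
R: 3·0+3·4 = 12 | 3·2+4·0+3·2 = 12
G: 3·7+3·1 = 24 | 3·0+4·6+3·0 = 24
D: 3·0+3·5 = 15 | 3·4+4·0+3·1 = 15
gcd(3,3,3,4,3) = 1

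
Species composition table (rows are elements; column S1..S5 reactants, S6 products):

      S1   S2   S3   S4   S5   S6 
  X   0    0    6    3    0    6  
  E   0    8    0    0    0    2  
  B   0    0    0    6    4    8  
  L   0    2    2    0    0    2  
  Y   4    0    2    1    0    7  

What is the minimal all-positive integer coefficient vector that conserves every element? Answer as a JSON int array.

Coefficients: [5, 1, 3, 2, 5, 4]

X: 5·0+1·0+3·6+2·3+5·0 = 24 | 4·6 = 24
E: 5·0+1·8+3·0+2·0+5·0 = 8 | 4·2 = 8
B: 5·0+1·0+3·0+2·6+5·4 = 32 | 4·8 = 32
L: 5·0+1·2+3·2+2·0+5·0 = 8 | 4·2 = 8
Y: 5·4+1·0+3·2+2·1+5·0 = 28 | 4·7 = 28
gcd(5,1,3,2,5,4) = 1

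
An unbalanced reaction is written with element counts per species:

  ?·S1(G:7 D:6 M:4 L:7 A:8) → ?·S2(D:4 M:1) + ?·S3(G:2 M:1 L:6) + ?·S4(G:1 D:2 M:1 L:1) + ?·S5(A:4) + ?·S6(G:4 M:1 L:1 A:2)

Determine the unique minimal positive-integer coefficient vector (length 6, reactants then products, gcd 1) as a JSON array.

G: 4·7 = 28 | 3·0+3·2+6·1+6·0+4·4 = 28
D: 4·6 = 24 | 3·4+3·0+6·2+6·0+4·0 = 24
M: 4·4 = 16 | 3·1+3·1+6·1+6·0+4·1 = 16
L: 4·7 = 28 | 3·0+3·6+6·1+6·0+4·1 = 28
A: 4·8 = 32 | 3·0+3·0+6·0+6·4+4·2 = 32
gcd(4,3,3,6,6,4) = 1

Coefficients: [4, 3, 3, 6, 6, 4]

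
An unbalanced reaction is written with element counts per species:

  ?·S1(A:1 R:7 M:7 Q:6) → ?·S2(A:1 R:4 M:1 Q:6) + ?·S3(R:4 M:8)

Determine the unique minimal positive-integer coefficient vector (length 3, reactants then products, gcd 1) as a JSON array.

Coefficients: [4, 4, 3]

A: 4·1 = 4 | 4·1+3·0 = 4
R: 4·7 = 28 | 4·4+3·4 = 28
M: 4·7 = 28 | 4·1+3·8 = 28
Q: 4·6 = 24 | 4·6+3·0 = 24
gcd(4,4,3) = 1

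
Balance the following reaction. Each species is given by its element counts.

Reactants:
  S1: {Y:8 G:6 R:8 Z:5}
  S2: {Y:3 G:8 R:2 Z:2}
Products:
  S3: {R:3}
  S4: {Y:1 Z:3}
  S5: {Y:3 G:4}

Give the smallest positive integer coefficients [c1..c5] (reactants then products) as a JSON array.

Coefficients: [2, 1, 6, 4, 5]

Y: 2·8+1·3 = 19 | 6·0+4·1+5·3 = 19
G: 2·6+1·8 = 20 | 6·0+4·0+5·4 = 20
R: 2·8+1·2 = 18 | 6·3+4·0+5·0 = 18
Z: 2·5+1·2 = 12 | 6·0+4·3+5·0 = 12
gcd(2,1,6,4,5) = 1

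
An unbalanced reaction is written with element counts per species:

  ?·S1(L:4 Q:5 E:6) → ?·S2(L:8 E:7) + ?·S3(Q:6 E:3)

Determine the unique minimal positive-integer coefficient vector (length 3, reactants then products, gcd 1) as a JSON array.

L: 6·4 = 24 | 3·8+5·0 = 24
Q: 6·5 = 30 | 3·0+5·6 = 30
E: 6·6 = 36 | 3·7+5·3 = 36
gcd(6,3,5) = 1

Coefficients: [6, 3, 5]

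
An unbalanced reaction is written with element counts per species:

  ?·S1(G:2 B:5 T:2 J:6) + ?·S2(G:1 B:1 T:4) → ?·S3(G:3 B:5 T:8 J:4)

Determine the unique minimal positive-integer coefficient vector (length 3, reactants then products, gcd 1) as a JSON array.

Coefficients: [2, 5, 3]

G: 2·2+5·1 = 9 | 3·3 = 9
B: 2·5+5·1 = 15 | 3·5 = 15
T: 2·2+5·4 = 24 | 3·8 = 24
J: 2·6+5·0 = 12 | 3·4 = 12
gcd(2,5,3) = 1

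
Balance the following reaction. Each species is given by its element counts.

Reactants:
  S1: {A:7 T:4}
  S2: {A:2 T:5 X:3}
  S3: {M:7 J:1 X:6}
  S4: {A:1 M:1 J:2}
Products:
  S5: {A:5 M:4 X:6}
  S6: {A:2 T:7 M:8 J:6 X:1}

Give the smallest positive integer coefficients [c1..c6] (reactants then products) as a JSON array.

Coefficients: [4, 1, 6, 6, 6, 3]

A: 4·7+1·2+6·0+6·1 = 36 | 6·5+3·2 = 36
T: 4·4+1·5+6·0+6·0 = 21 | 6·0+3·7 = 21
M: 4·0+1·0+6·7+6·1 = 48 | 6·4+3·8 = 48
J: 4·0+1·0+6·1+6·2 = 18 | 6·0+3·6 = 18
X: 4·0+1·3+6·6+6·0 = 39 | 6·6+3·1 = 39
gcd(4,1,6,6,6,3) = 1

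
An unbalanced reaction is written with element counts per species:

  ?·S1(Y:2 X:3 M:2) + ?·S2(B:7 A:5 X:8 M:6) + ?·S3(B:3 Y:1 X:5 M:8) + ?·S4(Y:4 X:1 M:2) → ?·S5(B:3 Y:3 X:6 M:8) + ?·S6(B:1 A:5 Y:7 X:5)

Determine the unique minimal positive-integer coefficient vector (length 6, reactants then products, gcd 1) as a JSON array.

Coefficients: [5, 2, 2, 5, 6, 2]

B: 5·0+2·7+2·3+5·0 = 20 | 6·3+2·1 = 20
A: 5·0+2·5+2·0+5·0 = 10 | 6·0+2·5 = 10
Y: 5·2+2·0+2·1+5·4 = 32 | 6·3+2·7 = 32
X: 5·3+2·8+2·5+5·1 = 46 | 6·6+2·5 = 46
M: 5·2+2·6+2·8+5·2 = 48 | 6·8+2·0 = 48
gcd(5,2,2,5,6,2) = 1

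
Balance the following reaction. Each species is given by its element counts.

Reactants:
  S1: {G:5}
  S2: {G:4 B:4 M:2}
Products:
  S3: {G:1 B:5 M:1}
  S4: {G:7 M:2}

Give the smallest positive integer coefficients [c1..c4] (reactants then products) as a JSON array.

G: 1·5+5·4 = 25 | 4·1+3·7 = 25
B: 1·0+5·4 = 20 | 4·5+3·0 = 20
M: 1·0+5·2 = 10 | 4·1+3·2 = 10
gcd(1,5,4,3) = 1

Coefficients: [1, 5, 4, 3]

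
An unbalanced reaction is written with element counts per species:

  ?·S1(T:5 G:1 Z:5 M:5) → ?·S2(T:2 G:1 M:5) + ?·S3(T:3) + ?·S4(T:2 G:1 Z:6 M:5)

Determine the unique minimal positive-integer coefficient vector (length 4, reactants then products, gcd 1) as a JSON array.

T: 6·5 = 30 | 1·2+6·3+5·2 = 30
G: 6·1 = 6 | 1·1+6·0+5·1 = 6
Z: 6·5 = 30 | 1·0+6·0+5·6 = 30
M: 6·5 = 30 | 1·5+6·0+5·5 = 30
gcd(6,1,6,5) = 1

Coefficients: [6, 1, 6, 5]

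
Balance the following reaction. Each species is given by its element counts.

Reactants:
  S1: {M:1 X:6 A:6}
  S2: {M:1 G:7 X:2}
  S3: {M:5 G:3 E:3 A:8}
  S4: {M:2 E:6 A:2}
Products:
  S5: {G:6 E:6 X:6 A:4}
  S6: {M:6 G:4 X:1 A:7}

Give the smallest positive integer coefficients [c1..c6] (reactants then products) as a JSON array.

M: 4·1+6·1+4·5+3·2 = 36 | 5·0+6·6 = 36
G: 4·0+6·7+4·3+3·0 = 54 | 5·6+6·4 = 54
E: 4·0+6·0+4·3+3·6 = 30 | 5·6+6·0 = 30
X: 4·6+6·2+4·0+3·0 = 36 | 5·6+6·1 = 36
A: 4·6+6·0+4·8+3·2 = 62 | 5·4+6·7 = 62
gcd(4,6,4,3,5,6) = 1

Coefficients: [4, 6, 4, 3, 5, 6]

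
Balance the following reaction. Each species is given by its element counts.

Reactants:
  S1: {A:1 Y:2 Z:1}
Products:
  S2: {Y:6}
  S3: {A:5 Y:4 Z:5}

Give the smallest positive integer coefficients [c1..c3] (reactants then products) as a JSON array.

A: 5·1 = 5 | 1·0+1·5 = 5
Y: 5·2 = 10 | 1·6+1·4 = 10
Z: 5·1 = 5 | 1·0+1·5 = 5
gcd(5,1,1) = 1

Coefficients: [5, 1, 1]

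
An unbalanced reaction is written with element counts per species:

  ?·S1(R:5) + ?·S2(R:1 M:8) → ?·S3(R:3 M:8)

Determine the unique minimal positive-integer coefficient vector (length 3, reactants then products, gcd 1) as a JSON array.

R: 2·5+5·1 = 15 | 5·3 = 15
M: 2·0+5·8 = 40 | 5·8 = 40
gcd(2,5,5) = 1

Coefficients: [2, 5, 5]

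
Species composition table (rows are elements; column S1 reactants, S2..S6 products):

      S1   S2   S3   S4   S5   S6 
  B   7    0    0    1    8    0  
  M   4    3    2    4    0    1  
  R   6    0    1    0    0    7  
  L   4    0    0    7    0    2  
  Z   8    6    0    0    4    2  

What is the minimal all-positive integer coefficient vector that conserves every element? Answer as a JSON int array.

B: 6·7 = 42 | 3·0+1·0+2·1+5·8+5·0 = 42
M: 6·4 = 24 | 3·3+1·2+2·4+5·0+5·1 = 24
R: 6·6 = 36 | 3·0+1·1+2·0+5·0+5·7 = 36
L: 6·4 = 24 | 3·0+1·0+2·7+5·0+5·2 = 24
Z: 6·8 = 48 | 3·6+1·0+2·0+5·4+5·2 = 48
gcd(6,3,1,2,5,5) = 1

Coefficients: [6, 3, 1, 2, 5, 5]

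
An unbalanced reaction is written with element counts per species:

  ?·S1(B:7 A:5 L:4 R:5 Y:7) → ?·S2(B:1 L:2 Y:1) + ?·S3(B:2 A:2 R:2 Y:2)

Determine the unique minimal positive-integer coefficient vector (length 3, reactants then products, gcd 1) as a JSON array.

Coefficients: [2, 4, 5]

B: 2·7 = 14 | 4·1+5·2 = 14
A: 2·5 = 10 | 4·0+5·2 = 10
L: 2·4 = 8 | 4·2+5·0 = 8
R: 2·5 = 10 | 4·0+5·2 = 10
Y: 2·7 = 14 | 4·1+5·2 = 14
gcd(2,4,5) = 1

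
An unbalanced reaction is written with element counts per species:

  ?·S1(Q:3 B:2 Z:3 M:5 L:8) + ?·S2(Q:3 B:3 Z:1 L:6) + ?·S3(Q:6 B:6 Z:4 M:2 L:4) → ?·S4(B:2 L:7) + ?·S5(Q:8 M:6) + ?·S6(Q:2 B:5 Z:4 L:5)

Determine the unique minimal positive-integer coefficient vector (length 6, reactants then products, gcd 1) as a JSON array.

Q: 2·3+2·3+4·6 = 36 | 2·0+3·8+6·2 = 36
B: 2·2+2·3+4·6 = 34 | 2·2+3·0+6·5 = 34
Z: 2·3+2·1+4·4 = 24 | 2·0+3·0+6·4 = 24
M: 2·5+2·0+4·2 = 18 | 2·0+3·6+6·0 = 18
L: 2·8+2·6+4·4 = 44 | 2·7+3·0+6·5 = 44
gcd(2,2,4,2,3,6) = 1

Coefficients: [2, 2, 4, 2, 3, 6]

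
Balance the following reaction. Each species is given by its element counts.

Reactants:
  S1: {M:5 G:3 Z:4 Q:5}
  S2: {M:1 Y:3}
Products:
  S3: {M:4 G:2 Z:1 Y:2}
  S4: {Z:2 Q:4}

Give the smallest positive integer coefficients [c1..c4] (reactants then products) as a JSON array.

Coefficients: [4, 4, 6, 5]

M: 4·5+4·1 = 24 | 6·4+5·0 = 24
G: 4·3+4·0 = 12 | 6·2+5·0 = 12
Z: 4·4+4·0 = 16 | 6·1+5·2 = 16
Q: 4·5+4·0 = 20 | 6·0+5·4 = 20
Y: 4·0+4·3 = 12 | 6·2+5·0 = 12
gcd(4,4,6,5) = 1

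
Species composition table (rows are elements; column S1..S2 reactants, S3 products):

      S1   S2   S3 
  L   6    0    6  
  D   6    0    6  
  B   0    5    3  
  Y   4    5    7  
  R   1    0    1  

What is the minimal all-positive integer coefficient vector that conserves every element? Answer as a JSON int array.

Coefficients: [5, 3, 5]

L: 5·6+3·0 = 30 | 5·6 = 30
D: 5·6+3·0 = 30 | 5·6 = 30
B: 5·0+3·5 = 15 | 5·3 = 15
Y: 5·4+3·5 = 35 | 5·7 = 35
R: 5·1+3·0 = 5 | 5·1 = 5
gcd(5,3,5) = 1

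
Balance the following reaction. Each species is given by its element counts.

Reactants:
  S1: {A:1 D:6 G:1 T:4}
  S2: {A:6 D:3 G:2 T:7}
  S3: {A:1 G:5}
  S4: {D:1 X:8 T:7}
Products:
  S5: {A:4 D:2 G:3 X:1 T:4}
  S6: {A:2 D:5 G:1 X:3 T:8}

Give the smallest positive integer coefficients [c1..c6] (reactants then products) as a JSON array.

A: 4·1+5·6+2·1+3·0 = 36 | 6·4+6·2 = 36
D: 4·6+5·3+2·0+3·1 = 42 | 6·2+6·5 = 42
G: 4·1+5·2+2·5+3·0 = 24 | 6·3+6·1 = 24
X: 4·0+5·0+2·0+3·8 = 24 | 6·1+6·3 = 24
T: 4·4+5·7+2·0+3·7 = 72 | 6·4+6·8 = 72
gcd(4,5,2,3,6,6) = 1

Coefficients: [4, 5, 2, 3, 6, 6]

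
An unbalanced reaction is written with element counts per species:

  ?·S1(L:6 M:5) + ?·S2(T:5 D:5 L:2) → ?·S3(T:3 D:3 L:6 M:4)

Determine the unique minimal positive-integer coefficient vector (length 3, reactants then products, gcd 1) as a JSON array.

Coefficients: [4, 3, 5]

T: 4·0+3·5 = 15 | 5·3 = 15
D: 4·0+3·5 = 15 | 5·3 = 15
L: 4·6+3·2 = 30 | 5·6 = 30
M: 4·5+3·0 = 20 | 5·4 = 20
gcd(4,3,5) = 1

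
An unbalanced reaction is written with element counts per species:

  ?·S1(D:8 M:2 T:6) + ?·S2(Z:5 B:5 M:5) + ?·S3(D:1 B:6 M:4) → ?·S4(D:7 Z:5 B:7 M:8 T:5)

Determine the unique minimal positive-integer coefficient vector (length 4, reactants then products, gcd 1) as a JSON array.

D: 5·8+6·0+2·1 = 42 | 6·7 = 42
Z: 5·0+6·5+2·0 = 30 | 6·5 = 30
B: 5·0+6·5+2·6 = 42 | 6·7 = 42
M: 5·2+6·5+2·4 = 48 | 6·8 = 48
T: 5·6+6·0+2·0 = 30 | 6·5 = 30
gcd(5,6,2,6) = 1

Coefficients: [5, 6, 2, 6]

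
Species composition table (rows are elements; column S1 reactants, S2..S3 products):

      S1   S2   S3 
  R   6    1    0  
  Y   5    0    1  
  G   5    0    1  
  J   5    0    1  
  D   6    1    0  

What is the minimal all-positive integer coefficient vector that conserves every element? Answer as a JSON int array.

R: 1·6 = 6 | 6·1+5·0 = 6
Y: 1·5 = 5 | 6·0+5·1 = 5
G: 1·5 = 5 | 6·0+5·1 = 5
J: 1·5 = 5 | 6·0+5·1 = 5
D: 1·6 = 6 | 6·1+5·0 = 6
gcd(1,6,5) = 1

Coefficients: [1, 6, 5]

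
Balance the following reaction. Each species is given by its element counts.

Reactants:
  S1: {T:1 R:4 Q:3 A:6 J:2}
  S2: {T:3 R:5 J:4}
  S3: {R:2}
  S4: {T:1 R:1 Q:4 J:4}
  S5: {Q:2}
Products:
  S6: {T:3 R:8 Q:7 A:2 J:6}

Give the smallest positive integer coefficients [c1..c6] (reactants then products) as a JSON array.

T: 1·1+2·3+4·0+2·1+5·0 = 9 | 3·3 = 9
R: 1·4+2·5+4·2+2·1+5·0 = 24 | 3·8 = 24
Q: 1·3+2·0+4·0+2·4+5·2 = 21 | 3·7 = 21
A: 1·6+2·0+4·0+2·0+5·0 = 6 | 3·2 = 6
J: 1·2+2·4+4·0+2·4+5·0 = 18 | 3·6 = 18
gcd(1,2,4,2,5,3) = 1

Coefficients: [1, 2, 4, 2, 5, 3]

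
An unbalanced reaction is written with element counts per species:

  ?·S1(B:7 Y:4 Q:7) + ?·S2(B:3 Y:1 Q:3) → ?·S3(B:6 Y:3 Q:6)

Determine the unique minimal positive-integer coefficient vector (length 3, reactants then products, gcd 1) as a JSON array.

B: 3·7+3·3 = 30 | 5·6 = 30
Y: 3·4+3·1 = 15 | 5·3 = 15
Q: 3·7+3·3 = 30 | 5·6 = 30
gcd(3,3,5) = 1

Coefficients: [3, 3, 5]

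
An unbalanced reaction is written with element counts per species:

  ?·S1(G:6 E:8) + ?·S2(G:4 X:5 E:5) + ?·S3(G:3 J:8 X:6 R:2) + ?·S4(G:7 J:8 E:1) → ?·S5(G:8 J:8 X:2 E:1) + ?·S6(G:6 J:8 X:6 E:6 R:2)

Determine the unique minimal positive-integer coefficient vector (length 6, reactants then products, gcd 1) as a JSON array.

Coefficients: [1, 2, 3, 5, 5, 3]

G: 1·6+2·4+3·3+5·7 = 58 | 5·8+3·6 = 58
J: 1·0+2·0+3·8+5·8 = 64 | 5·8+3·8 = 64
X: 1·0+2·5+3·6+5·0 = 28 | 5·2+3·6 = 28
E: 1·8+2·5+3·0+5·1 = 23 | 5·1+3·6 = 23
R: 1·0+2·0+3·2+5·0 = 6 | 5·0+3·2 = 6
gcd(1,2,3,5,5,3) = 1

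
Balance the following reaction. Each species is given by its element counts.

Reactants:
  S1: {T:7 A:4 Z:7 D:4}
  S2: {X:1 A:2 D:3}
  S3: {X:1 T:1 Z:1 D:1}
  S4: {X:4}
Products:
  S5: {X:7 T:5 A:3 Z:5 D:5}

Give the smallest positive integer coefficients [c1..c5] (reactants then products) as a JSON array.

Coefficients: [2, 2, 6, 5, 4]

X: 2·0+2·1+6·1+5·4 = 28 | 4·7 = 28
T: 2·7+2·0+6·1+5·0 = 20 | 4·5 = 20
A: 2·4+2·2+6·0+5·0 = 12 | 4·3 = 12
Z: 2·7+2·0+6·1+5·0 = 20 | 4·5 = 20
D: 2·4+2·3+6·1+5·0 = 20 | 4·5 = 20
gcd(2,2,6,5,4) = 1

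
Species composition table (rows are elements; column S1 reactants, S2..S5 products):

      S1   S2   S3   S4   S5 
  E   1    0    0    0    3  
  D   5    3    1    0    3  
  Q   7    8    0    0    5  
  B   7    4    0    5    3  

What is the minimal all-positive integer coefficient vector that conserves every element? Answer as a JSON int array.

E: 3·1 = 3 | 2·0+6·0+2·0+1·3 = 3
D: 3·5 = 15 | 2·3+6·1+2·0+1·3 = 15
Q: 3·7 = 21 | 2·8+6·0+2·0+1·5 = 21
B: 3·7 = 21 | 2·4+6·0+2·5+1·3 = 21
gcd(3,2,6,2,1) = 1

Coefficients: [3, 2, 6, 2, 1]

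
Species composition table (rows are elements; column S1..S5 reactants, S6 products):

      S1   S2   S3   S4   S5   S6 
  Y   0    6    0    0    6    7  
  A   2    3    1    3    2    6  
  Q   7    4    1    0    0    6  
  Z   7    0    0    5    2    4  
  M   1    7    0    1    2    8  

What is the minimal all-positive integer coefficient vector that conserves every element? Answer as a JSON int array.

Coefficients: [1, 6, 5, 3, 1, 6]

Y: 1·0+6·6+5·0+3·0+1·6 = 42 | 6·7 = 42
A: 1·2+6·3+5·1+3·3+1·2 = 36 | 6·6 = 36
Q: 1·7+6·4+5·1+3·0+1·0 = 36 | 6·6 = 36
Z: 1·7+6·0+5·0+3·5+1·2 = 24 | 6·4 = 24
M: 1·1+6·7+5·0+3·1+1·2 = 48 | 6·8 = 48
gcd(1,6,5,3,1,6) = 1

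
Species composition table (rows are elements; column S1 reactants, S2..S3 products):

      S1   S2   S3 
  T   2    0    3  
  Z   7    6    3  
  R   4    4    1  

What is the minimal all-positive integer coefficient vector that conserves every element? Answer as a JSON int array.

T: 6·2 = 12 | 5·0+4·3 = 12
Z: 6·7 = 42 | 5·6+4·3 = 42
R: 6·4 = 24 | 5·4+4·1 = 24
gcd(6,5,4) = 1

Coefficients: [6, 5, 4]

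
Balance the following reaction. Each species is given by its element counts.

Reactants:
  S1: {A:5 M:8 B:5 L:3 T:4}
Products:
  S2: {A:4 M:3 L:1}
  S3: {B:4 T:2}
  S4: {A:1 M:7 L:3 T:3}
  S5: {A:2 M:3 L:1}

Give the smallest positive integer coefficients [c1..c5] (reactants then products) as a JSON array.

A: 4·5 = 20 | 3·4+5·0+2·1+3·2 = 20
M: 4·8 = 32 | 3·3+5·0+2·7+3·3 = 32
B: 4·5 = 20 | 3·0+5·4+2·0+3·0 = 20
L: 4·3 = 12 | 3·1+5·0+2·3+3·1 = 12
T: 4·4 = 16 | 3·0+5·2+2·3+3·0 = 16
gcd(4,3,5,2,3) = 1

Coefficients: [4, 3, 5, 2, 3]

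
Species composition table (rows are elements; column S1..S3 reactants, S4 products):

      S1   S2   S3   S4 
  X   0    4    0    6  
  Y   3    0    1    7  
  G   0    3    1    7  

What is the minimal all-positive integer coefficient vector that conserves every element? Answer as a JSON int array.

Coefficients: [3, 3, 5, 2]

X: 3·0+3·4+5·0 = 12 | 2·6 = 12
Y: 3·3+3·0+5·1 = 14 | 2·7 = 14
G: 3·0+3·3+5·1 = 14 | 2·7 = 14
gcd(3,3,5,2) = 1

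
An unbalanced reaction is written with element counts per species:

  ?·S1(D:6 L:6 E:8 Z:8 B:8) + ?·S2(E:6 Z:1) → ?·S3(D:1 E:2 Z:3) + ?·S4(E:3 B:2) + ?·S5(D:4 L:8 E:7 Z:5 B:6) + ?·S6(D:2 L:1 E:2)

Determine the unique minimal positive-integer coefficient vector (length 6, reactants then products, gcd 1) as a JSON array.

Coefficients: [3, 4, 6, 6, 2, 2]

D: 3·6+4·0 = 18 | 6·1+6·0+2·4+2·2 = 18
L: 3·6+4·0 = 18 | 6·0+6·0+2·8+2·1 = 18
E: 3·8+4·6 = 48 | 6·2+6·3+2·7+2·2 = 48
Z: 3·8+4·1 = 28 | 6·3+6·0+2·5+2·0 = 28
B: 3·8+4·0 = 24 | 6·0+6·2+2·6+2·0 = 24
gcd(3,4,6,6,2,2) = 1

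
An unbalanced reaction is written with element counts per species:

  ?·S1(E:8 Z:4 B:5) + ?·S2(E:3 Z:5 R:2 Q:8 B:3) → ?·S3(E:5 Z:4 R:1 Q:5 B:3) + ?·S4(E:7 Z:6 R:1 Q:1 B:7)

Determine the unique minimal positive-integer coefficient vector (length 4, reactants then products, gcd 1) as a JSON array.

Coefficients: [2, 2, 3, 1]

E: 2·8+2·3 = 22 | 3·5+1·7 = 22
Z: 2·4+2·5 = 18 | 3·4+1·6 = 18
R: 2·0+2·2 = 4 | 3·1+1·1 = 4
Q: 2·0+2·8 = 16 | 3·5+1·1 = 16
B: 2·5+2·3 = 16 | 3·3+1·7 = 16
gcd(2,2,3,1) = 1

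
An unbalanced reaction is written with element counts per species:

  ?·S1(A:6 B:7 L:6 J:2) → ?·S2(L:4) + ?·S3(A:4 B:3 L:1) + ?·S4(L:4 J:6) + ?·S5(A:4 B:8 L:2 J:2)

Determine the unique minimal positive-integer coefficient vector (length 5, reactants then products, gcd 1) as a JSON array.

Coefficients: [6, 5, 6, 1, 3]

A: 6·6 = 36 | 5·0+6·4+1·0+3·4 = 36
B: 6·7 = 42 | 5·0+6·3+1·0+3·8 = 42
L: 6·6 = 36 | 5·4+6·1+1·4+3·2 = 36
J: 6·2 = 12 | 5·0+6·0+1·6+3·2 = 12
gcd(6,5,6,1,3) = 1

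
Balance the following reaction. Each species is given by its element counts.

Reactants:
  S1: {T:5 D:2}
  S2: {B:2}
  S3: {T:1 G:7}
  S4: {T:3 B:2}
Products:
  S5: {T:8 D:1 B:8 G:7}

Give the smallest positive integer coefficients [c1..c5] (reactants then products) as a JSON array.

Coefficients: [1, 5, 2, 3, 2]

T: 1·5+5·0+2·1+3·3 = 16 | 2·8 = 16
D: 1·2+5·0+2·0+3·0 = 2 | 2·1 = 2
B: 1·0+5·2+2·0+3·2 = 16 | 2·8 = 16
G: 1·0+5·0+2·7+3·0 = 14 | 2·7 = 14
gcd(1,5,2,3,2) = 1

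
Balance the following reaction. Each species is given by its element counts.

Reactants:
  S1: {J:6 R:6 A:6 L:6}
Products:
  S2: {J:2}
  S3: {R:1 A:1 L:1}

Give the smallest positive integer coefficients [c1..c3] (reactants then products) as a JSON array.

J: 1·6 = 6 | 3·2+6·0 = 6
R: 1·6 = 6 | 3·0+6·1 = 6
A: 1·6 = 6 | 3·0+6·1 = 6
L: 1·6 = 6 | 3·0+6·1 = 6
gcd(1,3,6) = 1

Coefficients: [1, 3, 6]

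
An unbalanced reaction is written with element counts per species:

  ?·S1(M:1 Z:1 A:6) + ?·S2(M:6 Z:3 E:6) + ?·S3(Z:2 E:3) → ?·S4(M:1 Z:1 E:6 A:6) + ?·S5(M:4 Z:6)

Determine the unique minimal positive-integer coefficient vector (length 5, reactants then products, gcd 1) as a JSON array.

M: 5·1+2·6+6·0 = 17 | 5·1+3·4 = 17
Z: 5·1+2·3+6·2 = 23 | 5·1+3·6 = 23
E: 5·0+2·6+6·3 = 30 | 5·6+3·0 = 30
A: 5·6+2·0+6·0 = 30 | 5·6+3·0 = 30
gcd(5,2,6,5,3) = 1

Coefficients: [5, 2, 6, 5, 3]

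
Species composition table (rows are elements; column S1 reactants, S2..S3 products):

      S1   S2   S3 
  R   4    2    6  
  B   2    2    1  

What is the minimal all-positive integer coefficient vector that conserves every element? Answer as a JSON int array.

Coefficients: [5, 4, 2]

R: 5·4 = 20 | 4·2+2·6 = 20
B: 5·2 = 10 | 4·2+2·1 = 10
gcd(5,4,2) = 1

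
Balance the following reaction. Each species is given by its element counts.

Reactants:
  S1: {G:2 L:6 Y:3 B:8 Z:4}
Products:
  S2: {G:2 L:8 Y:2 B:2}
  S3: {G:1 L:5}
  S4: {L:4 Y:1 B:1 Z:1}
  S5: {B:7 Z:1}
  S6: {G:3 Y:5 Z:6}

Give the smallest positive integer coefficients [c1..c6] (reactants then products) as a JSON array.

Coefficients: [5, 1, 2, 3, 5, 2]

G: 5·2 = 10 | 1·2+2·1+3·0+5·0+2·3 = 10
L: 5·6 = 30 | 1·8+2·5+3·4+5·0+2·0 = 30
Y: 5·3 = 15 | 1·2+2·0+3·1+5·0+2·5 = 15
B: 5·8 = 40 | 1·2+2·0+3·1+5·7+2·0 = 40
Z: 5·4 = 20 | 1·0+2·0+3·1+5·1+2·6 = 20
gcd(5,1,2,3,5,2) = 1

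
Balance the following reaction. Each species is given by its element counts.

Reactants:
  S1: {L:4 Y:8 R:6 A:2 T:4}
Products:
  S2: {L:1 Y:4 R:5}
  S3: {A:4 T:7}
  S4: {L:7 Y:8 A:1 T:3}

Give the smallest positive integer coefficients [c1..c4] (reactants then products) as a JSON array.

Coefficients: [5, 6, 2, 2]

L: 5·4 = 20 | 6·1+2·0+2·7 = 20
Y: 5·8 = 40 | 6·4+2·0+2·8 = 40
R: 5·6 = 30 | 6·5+2·0+2·0 = 30
A: 5·2 = 10 | 6·0+2·4+2·1 = 10
T: 5·4 = 20 | 6·0+2·7+2·3 = 20
gcd(5,6,2,2) = 1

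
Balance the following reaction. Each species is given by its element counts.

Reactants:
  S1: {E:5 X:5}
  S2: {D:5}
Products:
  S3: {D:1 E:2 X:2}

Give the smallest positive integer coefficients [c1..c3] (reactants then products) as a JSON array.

D: 2·0+1·5 = 5 | 5·1 = 5
E: 2·5+1·0 = 10 | 5·2 = 10
X: 2·5+1·0 = 10 | 5·2 = 10
gcd(2,1,5) = 1

Coefficients: [2, 1, 5]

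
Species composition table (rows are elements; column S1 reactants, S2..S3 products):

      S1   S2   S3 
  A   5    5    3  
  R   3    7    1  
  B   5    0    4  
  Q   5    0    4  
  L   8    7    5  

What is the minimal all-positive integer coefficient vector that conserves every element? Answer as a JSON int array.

Coefficients: [4, 1, 5]

A: 4·5 = 20 | 1·5+5·3 = 20
R: 4·3 = 12 | 1·7+5·1 = 12
B: 4·5 = 20 | 1·0+5·4 = 20
Q: 4·5 = 20 | 1·0+5·4 = 20
L: 4·8 = 32 | 1·7+5·5 = 32
gcd(4,1,5) = 1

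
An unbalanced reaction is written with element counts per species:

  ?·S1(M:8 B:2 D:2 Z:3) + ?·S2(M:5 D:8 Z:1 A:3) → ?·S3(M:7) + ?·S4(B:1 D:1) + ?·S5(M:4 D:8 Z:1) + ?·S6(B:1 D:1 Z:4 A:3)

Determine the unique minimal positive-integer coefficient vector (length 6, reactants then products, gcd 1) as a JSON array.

M: 4·8+3·5 = 47 | 5·7+5·0+3·4+3·0 = 47
B: 4·2+3·0 = 8 | 5·0+5·1+3·0+3·1 = 8
D: 4·2+3·8 = 32 | 5·0+5·1+3·8+3·1 = 32
Z: 4·3+3·1 = 15 | 5·0+5·0+3·1+3·4 = 15
A: 4·0+3·3 = 9 | 5·0+5·0+3·0+3·3 = 9
gcd(4,3,5,5,3,3) = 1

Coefficients: [4, 3, 5, 5, 3, 3]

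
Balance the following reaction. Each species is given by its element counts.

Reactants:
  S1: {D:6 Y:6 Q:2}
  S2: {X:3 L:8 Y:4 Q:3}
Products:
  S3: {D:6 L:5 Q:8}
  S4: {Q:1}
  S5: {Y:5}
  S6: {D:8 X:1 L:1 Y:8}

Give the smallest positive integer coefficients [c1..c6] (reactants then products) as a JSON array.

D: 5·6+1·0 = 30 | 1·6+5·0+2·0+3·8 = 30
X: 5·0+1·3 = 3 | 1·0+5·0+2·0+3·1 = 3
L: 5·0+1·8 = 8 | 1·5+5·0+2·0+3·1 = 8
Y: 5·6+1·4 = 34 | 1·0+5·0+2·5+3·8 = 34
Q: 5·2+1·3 = 13 | 1·8+5·1+2·0+3·0 = 13
gcd(5,1,1,5,2,3) = 1

Coefficients: [5, 1, 1, 5, 2, 3]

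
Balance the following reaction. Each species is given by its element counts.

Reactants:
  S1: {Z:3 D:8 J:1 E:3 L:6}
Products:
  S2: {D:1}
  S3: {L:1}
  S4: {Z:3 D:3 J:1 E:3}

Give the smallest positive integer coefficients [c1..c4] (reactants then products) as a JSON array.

Coefficients: [1, 5, 6, 1]

Z: 1·3 = 3 | 5·0+6·0+1·3 = 3
D: 1·8 = 8 | 5·1+6·0+1·3 = 8
J: 1·1 = 1 | 5·0+6·0+1·1 = 1
E: 1·3 = 3 | 5·0+6·0+1·3 = 3
L: 1·6 = 6 | 5·0+6·1+1·0 = 6
gcd(1,5,6,1) = 1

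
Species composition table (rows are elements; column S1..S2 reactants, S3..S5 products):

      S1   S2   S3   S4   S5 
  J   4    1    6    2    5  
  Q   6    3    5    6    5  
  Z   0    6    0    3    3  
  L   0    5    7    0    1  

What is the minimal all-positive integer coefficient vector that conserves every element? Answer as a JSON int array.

Coefficients: [6, 3, 2, 5, 1]

J: 6·4+3·1 = 27 | 2·6+5·2+1·5 = 27
Q: 6·6+3·3 = 45 | 2·5+5·6+1·5 = 45
Z: 6·0+3·6 = 18 | 2·0+5·3+1·3 = 18
L: 6·0+3·5 = 15 | 2·7+5·0+1·1 = 15
gcd(6,3,2,5,1) = 1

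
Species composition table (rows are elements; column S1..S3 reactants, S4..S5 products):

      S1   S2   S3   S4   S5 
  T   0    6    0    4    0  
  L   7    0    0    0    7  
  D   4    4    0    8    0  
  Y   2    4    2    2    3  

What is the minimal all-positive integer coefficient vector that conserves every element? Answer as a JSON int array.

Coefficients: [4, 2, 1, 3, 4]

T: 4·0+2·6+1·0 = 12 | 3·4+4·0 = 12
L: 4·7+2·0+1·0 = 28 | 3·0+4·7 = 28
D: 4·4+2·4+1·0 = 24 | 3·8+4·0 = 24
Y: 4·2+2·4+1·2 = 18 | 3·2+4·3 = 18
gcd(4,2,1,3,4) = 1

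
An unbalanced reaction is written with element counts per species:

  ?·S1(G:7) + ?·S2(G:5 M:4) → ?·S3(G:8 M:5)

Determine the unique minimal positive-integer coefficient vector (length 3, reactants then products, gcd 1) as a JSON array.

Coefficients: [1, 5, 4]

G: 1·7+5·5 = 32 | 4·8 = 32
M: 1·0+5·4 = 20 | 4·5 = 20
gcd(1,5,4) = 1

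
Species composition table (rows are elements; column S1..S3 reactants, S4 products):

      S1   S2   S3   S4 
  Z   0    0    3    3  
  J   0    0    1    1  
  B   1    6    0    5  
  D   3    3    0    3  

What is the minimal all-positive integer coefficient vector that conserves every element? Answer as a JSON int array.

Z: 1·0+4·0+5·3 = 15 | 5·3 = 15
J: 1·0+4·0+5·1 = 5 | 5·1 = 5
B: 1·1+4·6+5·0 = 25 | 5·5 = 25
D: 1·3+4·3+5·0 = 15 | 5·3 = 15
gcd(1,4,5,5) = 1

Coefficients: [1, 4, 5, 5]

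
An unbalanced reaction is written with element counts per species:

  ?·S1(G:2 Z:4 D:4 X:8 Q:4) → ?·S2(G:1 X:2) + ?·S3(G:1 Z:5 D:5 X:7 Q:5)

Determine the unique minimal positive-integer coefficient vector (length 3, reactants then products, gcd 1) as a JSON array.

G: 5·2 = 10 | 6·1+4·1 = 10
Z: 5·4 = 20 | 6·0+4·5 = 20
D: 5·4 = 20 | 6·0+4·5 = 20
X: 5·8 = 40 | 6·2+4·7 = 40
Q: 5·4 = 20 | 6·0+4·5 = 20
gcd(5,6,4) = 1

Coefficients: [5, 6, 4]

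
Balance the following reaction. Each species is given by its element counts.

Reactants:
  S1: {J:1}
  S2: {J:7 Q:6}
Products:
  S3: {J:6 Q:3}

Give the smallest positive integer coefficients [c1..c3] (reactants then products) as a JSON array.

J: 5·1+1·7 = 12 | 2·6 = 12
Q: 5·0+1·6 = 6 | 2·3 = 6
gcd(5,1,2) = 1

Coefficients: [5, 1, 2]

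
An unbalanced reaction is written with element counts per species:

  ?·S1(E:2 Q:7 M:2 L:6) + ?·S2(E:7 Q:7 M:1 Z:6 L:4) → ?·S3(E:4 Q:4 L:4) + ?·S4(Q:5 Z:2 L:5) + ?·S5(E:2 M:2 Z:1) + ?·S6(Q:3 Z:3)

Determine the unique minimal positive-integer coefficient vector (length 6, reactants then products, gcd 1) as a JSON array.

E: 3·2+4·7 = 34 | 6·4+2·0+5·2+5·0 = 34
Q: 3·7+4·7 = 49 | 6·4+2·5+5·0+5·3 = 49
M: 3·2+4·1 = 10 | 6·0+2·0+5·2+5·0 = 10
Z: 3·0+4·6 = 24 | 6·0+2·2+5·1+5·3 = 24
L: 3·6+4·4 = 34 | 6·4+2·5+5·0+5·0 = 34
gcd(3,4,6,2,5,5) = 1

Coefficients: [3, 4, 6, 2, 5, 5]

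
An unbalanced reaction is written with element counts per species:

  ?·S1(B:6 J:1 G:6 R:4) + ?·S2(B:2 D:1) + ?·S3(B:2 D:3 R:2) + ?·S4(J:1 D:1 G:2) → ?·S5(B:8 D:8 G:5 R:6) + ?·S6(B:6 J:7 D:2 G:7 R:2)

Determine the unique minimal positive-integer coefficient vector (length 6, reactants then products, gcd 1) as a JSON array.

Coefficients: [2, 3, 6, 5, 3, 1]

B: 2·6+3·2+6·2+5·0 = 30 | 3·8+1·6 = 30
J: 2·1+3·0+6·0+5·1 = 7 | 3·0+1·7 = 7
D: 2·0+3·1+6·3+5·1 = 26 | 3·8+1·2 = 26
G: 2·6+3·0+6·0+5·2 = 22 | 3·5+1·7 = 22
R: 2·4+3·0+6·2+5·0 = 20 | 3·6+1·2 = 20
gcd(2,3,6,5,3,1) = 1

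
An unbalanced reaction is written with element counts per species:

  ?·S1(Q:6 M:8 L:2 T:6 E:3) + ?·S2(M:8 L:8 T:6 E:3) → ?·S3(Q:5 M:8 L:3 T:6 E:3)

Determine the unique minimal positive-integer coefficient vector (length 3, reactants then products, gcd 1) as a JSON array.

Coefficients: [5, 1, 6]

Q: 5·6+1·0 = 30 | 6·5 = 30
M: 5·8+1·8 = 48 | 6·8 = 48
L: 5·2+1·8 = 18 | 6·3 = 18
T: 5·6+1·6 = 36 | 6·6 = 36
E: 5·3+1·3 = 18 | 6·3 = 18
gcd(5,1,6) = 1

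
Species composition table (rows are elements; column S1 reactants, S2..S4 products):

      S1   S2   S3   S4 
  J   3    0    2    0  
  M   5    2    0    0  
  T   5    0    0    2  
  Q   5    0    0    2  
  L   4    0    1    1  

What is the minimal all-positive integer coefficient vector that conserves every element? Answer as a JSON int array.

Coefficients: [2, 5, 3, 5]

J: 2·3 = 6 | 5·0+3·2+5·0 = 6
M: 2·5 = 10 | 5·2+3·0+5·0 = 10
T: 2·5 = 10 | 5·0+3·0+5·2 = 10
Q: 2·5 = 10 | 5·0+3·0+5·2 = 10
L: 2·4 = 8 | 5·0+3·1+5·1 = 8
gcd(2,5,3,5) = 1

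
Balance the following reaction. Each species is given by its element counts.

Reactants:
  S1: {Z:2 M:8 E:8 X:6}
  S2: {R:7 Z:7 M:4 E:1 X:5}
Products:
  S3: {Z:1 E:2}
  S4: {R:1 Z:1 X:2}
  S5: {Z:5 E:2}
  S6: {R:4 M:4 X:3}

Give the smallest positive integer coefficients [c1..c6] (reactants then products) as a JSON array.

R: 1·0+4·7 = 28 | 1·0+4·1+5·0+6·4 = 28
Z: 1·2+4·7 = 30 | 1·1+4·1+5·5+6·0 = 30
M: 1·8+4·4 = 24 | 1·0+4·0+5·0+6·4 = 24
E: 1·8+4·1 = 12 | 1·2+4·0+5·2+6·0 = 12
X: 1·6+4·5 = 26 | 1·0+4·2+5·0+6·3 = 26
gcd(1,4,1,4,5,6) = 1

Coefficients: [1, 4, 1, 4, 5, 6]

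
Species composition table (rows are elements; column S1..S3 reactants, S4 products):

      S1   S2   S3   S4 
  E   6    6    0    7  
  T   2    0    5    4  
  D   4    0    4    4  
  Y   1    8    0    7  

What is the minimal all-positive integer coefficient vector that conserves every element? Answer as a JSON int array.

E: 2·6+5·6+4·0 = 42 | 6·7 = 42
T: 2·2+5·0+4·5 = 24 | 6·4 = 24
D: 2·4+5·0+4·4 = 24 | 6·4 = 24
Y: 2·1+5·8+4·0 = 42 | 6·7 = 42
gcd(2,5,4,6) = 1

Coefficients: [2, 5, 4, 6]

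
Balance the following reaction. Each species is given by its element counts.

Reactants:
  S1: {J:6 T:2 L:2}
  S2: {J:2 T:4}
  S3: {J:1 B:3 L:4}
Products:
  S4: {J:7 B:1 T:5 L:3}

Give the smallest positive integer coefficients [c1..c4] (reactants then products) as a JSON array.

Coefficients: [5, 5, 2, 6]

J: 5·6+5·2+2·1 = 42 | 6·7 = 42
B: 5·0+5·0+2·3 = 6 | 6·1 = 6
T: 5·2+5·4+2·0 = 30 | 6·5 = 30
L: 5·2+5·0+2·4 = 18 | 6·3 = 18
gcd(5,5,2,6) = 1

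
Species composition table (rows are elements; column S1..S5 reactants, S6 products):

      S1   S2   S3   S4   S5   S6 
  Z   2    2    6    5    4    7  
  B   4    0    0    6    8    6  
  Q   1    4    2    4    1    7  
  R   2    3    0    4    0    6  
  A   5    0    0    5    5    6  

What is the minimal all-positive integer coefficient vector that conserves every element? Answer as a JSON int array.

Z: 4·2+6·2+1·6+1·5+1·4 = 35 | 5·7 = 35
B: 4·4+6·0+1·0+1·6+1·8 = 30 | 5·6 = 30
Q: 4·1+6·4+1·2+1·4+1·1 = 35 | 5·7 = 35
R: 4·2+6·3+1·0+1·4+1·0 = 30 | 5·6 = 30
A: 4·5+6·0+1·0+1·5+1·5 = 30 | 5·6 = 30
gcd(4,6,1,1,1,5) = 1

Coefficients: [4, 6, 1, 1, 1, 5]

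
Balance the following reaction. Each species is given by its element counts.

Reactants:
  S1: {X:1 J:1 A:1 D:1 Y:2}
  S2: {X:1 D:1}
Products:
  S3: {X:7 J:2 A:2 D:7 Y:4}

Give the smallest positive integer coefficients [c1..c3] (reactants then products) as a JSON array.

Coefficients: [2, 5, 1]

X: 2·1+5·1 = 7 | 1·7 = 7
J: 2·1+5·0 = 2 | 1·2 = 2
A: 2·1+5·0 = 2 | 1·2 = 2
D: 2·1+5·1 = 7 | 1·7 = 7
Y: 2·2+5·0 = 4 | 1·4 = 4
gcd(2,5,1) = 1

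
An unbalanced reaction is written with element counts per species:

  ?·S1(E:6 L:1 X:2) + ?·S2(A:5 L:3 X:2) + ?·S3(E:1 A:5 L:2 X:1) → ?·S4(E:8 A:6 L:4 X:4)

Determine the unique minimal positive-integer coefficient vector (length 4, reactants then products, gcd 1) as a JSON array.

E: 6·6+2·0+4·1 = 40 | 5·8 = 40
A: 6·0+2·5+4·5 = 30 | 5·6 = 30
L: 6·1+2·3+4·2 = 20 | 5·4 = 20
X: 6·2+2·2+4·1 = 20 | 5·4 = 20
gcd(6,2,4,5) = 1

Coefficients: [6, 2, 4, 5]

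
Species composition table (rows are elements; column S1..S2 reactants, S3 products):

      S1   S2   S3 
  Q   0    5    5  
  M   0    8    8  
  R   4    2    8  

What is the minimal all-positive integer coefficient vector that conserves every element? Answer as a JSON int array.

Coefficients: [3, 2, 2]

Q: 3·0+2·5 = 10 | 2·5 = 10
M: 3·0+2·8 = 16 | 2·8 = 16
R: 3·4+2·2 = 16 | 2·8 = 16
gcd(3,2,2) = 1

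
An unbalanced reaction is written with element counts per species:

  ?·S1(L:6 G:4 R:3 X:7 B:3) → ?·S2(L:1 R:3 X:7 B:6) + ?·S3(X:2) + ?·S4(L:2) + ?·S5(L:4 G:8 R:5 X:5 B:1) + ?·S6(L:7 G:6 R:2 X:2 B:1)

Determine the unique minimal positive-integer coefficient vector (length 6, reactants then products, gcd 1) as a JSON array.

Coefficients: [5, 2, 6, 5, 1, 2]

L: 5·6 = 30 | 2·1+6·0+5·2+1·4+2·7 = 30
G: 5·4 = 20 | 2·0+6·0+5·0+1·8+2·6 = 20
R: 5·3 = 15 | 2·3+6·0+5·0+1·5+2·2 = 15
X: 5·7 = 35 | 2·7+6·2+5·0+1·5+2·2 = 35
B: 5·3 = 15 | 2·6+6·0+5·0+1·1+2·1 = 15
gcd(5,2,6,5,1,2) = 1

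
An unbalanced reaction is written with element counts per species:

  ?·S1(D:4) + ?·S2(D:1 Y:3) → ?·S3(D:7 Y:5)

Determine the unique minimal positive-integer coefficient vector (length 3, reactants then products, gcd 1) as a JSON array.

D: 4·4+5·1 = 21 | 3·7 = 21
Y: 4·0+5·3 = 15 | 3·5 = 15
gcd(4,5,3) = 1

Coefficients: [4, 5, 3]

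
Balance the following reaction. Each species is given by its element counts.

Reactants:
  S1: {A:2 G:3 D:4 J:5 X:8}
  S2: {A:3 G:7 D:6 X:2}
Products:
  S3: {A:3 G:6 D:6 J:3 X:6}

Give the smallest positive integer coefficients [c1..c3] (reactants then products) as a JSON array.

A: 3·2+3·3 = 15 | 5·3 = 15
G: 3·3+3·7 = 30 | 5·6 = 30
D: 3·4+3·6 = 30 | 5·6 = 30
J: 3·5+3·0 = 15 | 5·3 = 15
X: 3·8+3·2 = 30 | 5·6 = 30
gcd(3,3,5) = 1

Coefficients: [3, 3, 5]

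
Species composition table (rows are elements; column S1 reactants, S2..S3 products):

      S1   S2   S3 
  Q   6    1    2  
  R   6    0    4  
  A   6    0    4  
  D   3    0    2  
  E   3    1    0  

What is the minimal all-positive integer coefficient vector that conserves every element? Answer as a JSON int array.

Q: 2·6 = 12 | 6·1+3·2 = 12
R: 2·6 = 12 | 6·0+3·4 = 12
A: 2·6 = 12 | 6·0+3·4 = 12
D: 2·3 = 6 | 6·0+3·2 = 6
E: 2·3 = 6 | 6·1+3·0 = 6
gcd(2,6,3) = 1

Coefficients: [2, 6, 3]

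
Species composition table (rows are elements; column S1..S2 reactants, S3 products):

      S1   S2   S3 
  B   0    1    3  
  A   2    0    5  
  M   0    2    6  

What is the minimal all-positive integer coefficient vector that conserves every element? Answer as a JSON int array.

B: 5·0+6·1 = 6 | 2·3 = 6
A: 5·2+6·0 = 10 | 2·5 = 10
M: 5·0+6·2 = 12 | 2·6 = 12
gcd(5,6,2) = 1

Coefficients: [5, 6, 2]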